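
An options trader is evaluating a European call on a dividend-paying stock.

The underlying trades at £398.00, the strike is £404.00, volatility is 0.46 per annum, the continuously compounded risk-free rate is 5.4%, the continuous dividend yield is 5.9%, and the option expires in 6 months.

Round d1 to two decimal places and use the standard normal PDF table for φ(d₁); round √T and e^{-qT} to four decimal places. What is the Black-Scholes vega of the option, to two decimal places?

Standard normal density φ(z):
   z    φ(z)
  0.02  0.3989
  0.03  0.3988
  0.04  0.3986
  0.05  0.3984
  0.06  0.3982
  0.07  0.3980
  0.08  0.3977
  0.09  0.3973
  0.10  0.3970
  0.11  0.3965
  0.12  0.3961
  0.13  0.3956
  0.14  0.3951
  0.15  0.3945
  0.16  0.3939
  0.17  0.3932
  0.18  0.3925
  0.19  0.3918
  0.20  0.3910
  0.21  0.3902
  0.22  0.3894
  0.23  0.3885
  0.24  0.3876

108.34

T = 0.5;  σ√T = 0.3253
d₁ = [ln(398/404) + (0.054 − 0.059 + 0.46²/2)·0.5] / 0.3253 = [-0.0150 + 0.0504] / 0.3253 = 0.1089 ⇒ 0.11
√T = √0.5 = 0.7071
φ(d₁) = φ(0.11) = 0.3965
exp(−qT) = exp(−0.059·0.5) = 0.9709
vega = S·exp(−qT)·φ(d₁)·√T = 398·0.9709·0.3965·0.7071 = 108.3382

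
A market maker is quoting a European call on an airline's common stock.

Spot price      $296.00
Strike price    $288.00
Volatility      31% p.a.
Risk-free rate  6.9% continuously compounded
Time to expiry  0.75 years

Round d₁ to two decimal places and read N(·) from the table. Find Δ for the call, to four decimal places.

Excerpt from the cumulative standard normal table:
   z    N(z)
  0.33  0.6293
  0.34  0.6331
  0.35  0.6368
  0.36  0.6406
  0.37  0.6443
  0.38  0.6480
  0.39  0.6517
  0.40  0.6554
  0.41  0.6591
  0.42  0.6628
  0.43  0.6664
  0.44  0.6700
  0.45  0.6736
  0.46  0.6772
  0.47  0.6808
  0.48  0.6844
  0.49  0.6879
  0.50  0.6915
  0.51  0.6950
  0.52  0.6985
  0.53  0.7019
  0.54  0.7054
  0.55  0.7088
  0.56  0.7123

σ√T = 0.31 × 0.8660 = 0.2685
d₁ = [ln(296/288) + (0.069 + 0.31²/2)·0.75] / 0.2685 = [0.0274 + 0.0878] / 0.2685 = 0.4291 which rounds to 0.43
N(d₁) = N(0.43) = 0.6664
Δ_call = N(d₁) = 0.6664

0.6664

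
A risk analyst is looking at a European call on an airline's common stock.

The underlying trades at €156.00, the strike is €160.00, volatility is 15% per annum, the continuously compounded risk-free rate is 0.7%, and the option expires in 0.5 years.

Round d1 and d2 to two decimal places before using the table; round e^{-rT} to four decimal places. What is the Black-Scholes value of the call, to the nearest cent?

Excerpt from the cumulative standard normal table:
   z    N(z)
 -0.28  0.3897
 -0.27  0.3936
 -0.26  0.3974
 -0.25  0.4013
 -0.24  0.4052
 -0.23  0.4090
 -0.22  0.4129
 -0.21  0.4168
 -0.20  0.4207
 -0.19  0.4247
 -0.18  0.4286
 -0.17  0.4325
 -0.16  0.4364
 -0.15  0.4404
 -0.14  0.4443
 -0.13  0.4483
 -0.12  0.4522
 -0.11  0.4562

€5.34

T = 0.5;  σ√T = 0.1061
d₁ = [ln(156/160) + (0.007 + ½·0.15²)·0.5] / (σ√T) = (-0.0253 + 0.0091) / 0.1061 = -0.1527 ⇒ -0.15
d₂ = -0.1527 − 0.1061 = -0.2587 ⇒ -0.26
e^(−rT) = e^(−0.007·0.5) = 0.9965
N(d₁) = N(-0.15) = 0.4404;  N(d₂) = N(-0.26) = 0.3974
C = 156·0.4404 − 160·0.9965·0.3974 = 68.7024 − 63.3615 = 5.3409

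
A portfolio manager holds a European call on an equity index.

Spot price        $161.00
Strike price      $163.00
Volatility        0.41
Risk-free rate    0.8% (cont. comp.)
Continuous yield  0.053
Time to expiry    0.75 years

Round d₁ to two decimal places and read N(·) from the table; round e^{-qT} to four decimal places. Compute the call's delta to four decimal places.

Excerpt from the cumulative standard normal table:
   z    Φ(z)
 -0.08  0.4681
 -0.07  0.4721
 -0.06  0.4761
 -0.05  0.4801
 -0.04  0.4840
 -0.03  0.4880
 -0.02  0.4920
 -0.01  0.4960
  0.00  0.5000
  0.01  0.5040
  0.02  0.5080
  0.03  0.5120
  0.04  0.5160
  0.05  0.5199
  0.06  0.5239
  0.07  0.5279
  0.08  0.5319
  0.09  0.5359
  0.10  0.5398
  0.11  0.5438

0.4996

T = 0.75;  σ√T = 0.3551
d₁ = [ln(161/163) + (0.008 − 0.053 + 0.41²/2)·0.75] / 0.3551 = [-0.0123 + 0.0293] / 0.3551 = 0.0477 → 0.05
N(d₁) = N(0.05) = 0.5199
Δ_call = exp(−qT)·N(d₁) = 0.9610·0.5199 = 0.4996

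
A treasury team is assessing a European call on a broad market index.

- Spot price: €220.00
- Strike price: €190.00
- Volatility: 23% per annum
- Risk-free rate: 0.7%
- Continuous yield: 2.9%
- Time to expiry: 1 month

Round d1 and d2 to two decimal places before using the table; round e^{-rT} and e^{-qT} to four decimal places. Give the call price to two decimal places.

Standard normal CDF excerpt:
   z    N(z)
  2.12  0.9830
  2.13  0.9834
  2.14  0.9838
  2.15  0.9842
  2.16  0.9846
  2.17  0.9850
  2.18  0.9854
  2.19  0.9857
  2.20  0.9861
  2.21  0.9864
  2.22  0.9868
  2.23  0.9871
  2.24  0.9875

€29.60

σ√T = 0.23 × 0.2887 = 0.0664
d₁ = [ln(220/190) + (0.007 − 0.029 + 0.23²/2)·0.08333] / 0.0664 = [0.1466 + 0.0004] / 0.0664 = 2.2136 ≈ 2.21
d₂ = d₁ − σ√T = 2.2136 − 0.0664 = 2.1472 ≈ 2.15
exp(−qT) = exp(−0.029·0.08333) = 0.9976;  exp(−rT) = exp(−0.007·0.08333) = 0.9994
N(d₁) = N(2.21) = 0.9864;  N(d₂) = N(2.15) = 0.9842
C = 220·0.9976·0.9864 − 190·0.9994·0.9842 = 216.4872 − 186.8858 = 29.6014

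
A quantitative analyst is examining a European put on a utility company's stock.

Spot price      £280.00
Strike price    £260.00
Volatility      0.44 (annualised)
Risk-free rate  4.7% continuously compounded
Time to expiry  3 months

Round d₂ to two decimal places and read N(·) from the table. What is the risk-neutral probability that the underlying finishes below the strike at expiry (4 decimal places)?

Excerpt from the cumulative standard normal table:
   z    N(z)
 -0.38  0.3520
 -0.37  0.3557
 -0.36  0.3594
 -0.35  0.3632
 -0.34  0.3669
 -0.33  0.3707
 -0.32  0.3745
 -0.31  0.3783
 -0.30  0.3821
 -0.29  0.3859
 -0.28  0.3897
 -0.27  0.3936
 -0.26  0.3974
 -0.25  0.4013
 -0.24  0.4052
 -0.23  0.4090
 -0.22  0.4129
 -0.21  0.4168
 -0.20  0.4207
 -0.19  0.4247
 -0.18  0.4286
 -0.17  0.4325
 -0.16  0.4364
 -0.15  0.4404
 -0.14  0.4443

T = 0.25;  σ√T = 0.2200
d₁ = [ln(280/260) + (0.047 + 0.44²/2)·0.25] / 0.2200 = [0.0741 + 0.0359] / 0.2200 = 0.5003 which rounds to 0.50
d₂ = d₁ − σ√T = 0.5003 − 0.2200 = 0.2803 which rounds to 0.28
Pr(exercise) under Q = N(−d₂) = N(-0.28) = 0.3897

0.3897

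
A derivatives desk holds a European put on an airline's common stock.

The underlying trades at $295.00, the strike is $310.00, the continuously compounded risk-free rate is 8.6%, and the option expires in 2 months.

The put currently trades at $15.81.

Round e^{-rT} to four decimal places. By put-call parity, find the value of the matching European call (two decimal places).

e^(−rT) = e^(−0.086·0.1667) = 0.9858
Put-call parity: C − P = S − K·e^(−rT) = 295 − 310·0.9858 = 295 − 305.5980 = -10.5980
C = P + (C − P) = 15.81 + (-10.5980) = 5.2120

$5.21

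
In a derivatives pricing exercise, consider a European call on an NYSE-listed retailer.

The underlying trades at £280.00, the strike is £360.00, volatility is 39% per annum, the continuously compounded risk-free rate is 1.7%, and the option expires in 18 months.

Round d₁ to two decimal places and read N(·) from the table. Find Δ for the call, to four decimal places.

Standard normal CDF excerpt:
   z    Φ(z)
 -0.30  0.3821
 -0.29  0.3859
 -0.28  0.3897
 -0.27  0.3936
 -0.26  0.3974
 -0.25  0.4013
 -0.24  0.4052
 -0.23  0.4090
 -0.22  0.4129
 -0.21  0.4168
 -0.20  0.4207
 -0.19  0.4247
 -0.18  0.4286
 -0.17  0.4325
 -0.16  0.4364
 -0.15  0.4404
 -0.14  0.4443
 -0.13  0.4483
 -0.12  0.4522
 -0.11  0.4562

σ√T = 0.39 × 1.2247 = 0.4777
ln(S/K) + (r + σ²/2)T = ln(280/360) + (0.017 + 0.39²/2)·1.5 = -0.2513 + 0.1396 = -0.1117
d₁ = -0.1117 / 0.4777 = -0.2339 ≈ -0.23
N(d₁) = N(-0.23) = 0.4090
Δ_call = N(d₁) = 0.4090

0.4090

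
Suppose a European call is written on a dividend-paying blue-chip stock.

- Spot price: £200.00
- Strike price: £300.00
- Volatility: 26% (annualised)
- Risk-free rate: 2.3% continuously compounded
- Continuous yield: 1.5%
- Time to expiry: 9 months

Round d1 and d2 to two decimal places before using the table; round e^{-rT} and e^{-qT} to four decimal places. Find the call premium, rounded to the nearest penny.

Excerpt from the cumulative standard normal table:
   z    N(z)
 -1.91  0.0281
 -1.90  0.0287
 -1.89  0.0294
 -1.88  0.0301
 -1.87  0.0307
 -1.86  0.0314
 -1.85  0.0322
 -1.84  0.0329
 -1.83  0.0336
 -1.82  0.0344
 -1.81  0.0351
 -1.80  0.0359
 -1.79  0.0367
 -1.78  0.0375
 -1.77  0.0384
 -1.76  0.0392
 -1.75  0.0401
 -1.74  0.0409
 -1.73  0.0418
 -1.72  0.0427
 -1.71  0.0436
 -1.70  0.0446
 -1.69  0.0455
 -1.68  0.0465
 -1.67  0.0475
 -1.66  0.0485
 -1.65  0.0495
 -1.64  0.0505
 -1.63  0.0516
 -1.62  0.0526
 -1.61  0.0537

T = 0.75;  σ√T = 0.2252
ln(S/K) + (r − q + σ²/2)T = ln(200/300) + (0.023 − 0.015 + 0.26²/2)·0.75 = -0.4055 + 0.0314 = -0.3741
d₁ = -0.3741 / 0.2252 = -1.6615 ≈ -1.66
d₂ = d₁ − σ√T = -1.6615 − 0.2252 = -1.8867 ≈ -1.89
e^(−qT) = e^(−0.015·0.75) = 0.9888;  e^(−rT) = e^(−0.023·0.75) = 0.9829
N(d₁) = N(-1.66) = 0.0485;  N(d₂) = N(-1.89) = 0.0294
C = 200·0.9888·0.0485 − 300·0.9829·0.0294 = 9.5914 − 8.6692 = 0.9222

£0.92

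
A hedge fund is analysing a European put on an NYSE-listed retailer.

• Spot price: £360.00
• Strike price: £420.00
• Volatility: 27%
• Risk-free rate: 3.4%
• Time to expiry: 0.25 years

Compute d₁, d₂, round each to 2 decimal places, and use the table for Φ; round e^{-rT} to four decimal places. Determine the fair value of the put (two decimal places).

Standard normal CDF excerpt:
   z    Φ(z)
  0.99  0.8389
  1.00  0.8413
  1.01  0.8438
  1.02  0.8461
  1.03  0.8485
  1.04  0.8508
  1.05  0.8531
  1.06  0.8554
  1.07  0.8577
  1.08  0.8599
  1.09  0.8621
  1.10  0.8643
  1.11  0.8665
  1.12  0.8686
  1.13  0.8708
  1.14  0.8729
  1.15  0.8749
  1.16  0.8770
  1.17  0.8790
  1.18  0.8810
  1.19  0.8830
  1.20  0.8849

£60.57

T = 0.25;  σ√T = 0.1350
d₁ = [ln(360/420) + (0.034 + 0.27²/2)·0.25] / 0.1350 = [-0.1542 + 0.0176] / 0.1350 = -1.0114 which rounds to -1.01
d₂ = d₁ − σ√T = -1.0114 − 0.1350 = -1.1464 which rounds to -1.15
e^(−rT) = e^(−0.034·0.25) = 0.9915
N(−d₂) = N(1.15) = 0.8749;  N(−d₁) = N(1.01) = 0.8438
P = 420·0.9915·0.8749 − 360·0.8438 = 364.3346 − 303.7680 = 60.5666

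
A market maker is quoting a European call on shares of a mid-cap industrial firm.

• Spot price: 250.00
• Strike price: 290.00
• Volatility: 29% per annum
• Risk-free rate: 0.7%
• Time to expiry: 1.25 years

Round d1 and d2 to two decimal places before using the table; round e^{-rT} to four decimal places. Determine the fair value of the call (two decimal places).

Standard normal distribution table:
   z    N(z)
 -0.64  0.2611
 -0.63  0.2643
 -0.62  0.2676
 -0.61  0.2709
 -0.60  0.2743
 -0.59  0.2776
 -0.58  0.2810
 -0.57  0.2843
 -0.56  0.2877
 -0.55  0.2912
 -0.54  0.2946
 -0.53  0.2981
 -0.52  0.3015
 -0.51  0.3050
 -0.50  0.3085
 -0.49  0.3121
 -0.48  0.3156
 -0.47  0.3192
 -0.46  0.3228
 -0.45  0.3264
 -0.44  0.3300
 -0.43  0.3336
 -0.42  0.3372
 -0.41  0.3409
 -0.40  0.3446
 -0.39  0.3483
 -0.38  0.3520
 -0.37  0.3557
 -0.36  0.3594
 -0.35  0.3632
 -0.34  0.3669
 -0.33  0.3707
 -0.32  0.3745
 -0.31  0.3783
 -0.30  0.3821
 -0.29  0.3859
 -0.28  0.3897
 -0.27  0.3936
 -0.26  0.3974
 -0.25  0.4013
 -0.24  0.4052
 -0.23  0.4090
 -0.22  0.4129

σ√T = 0.29·√1.25 = 0.3242
d₁ = [ln(250/290) + (0.007 + 0.29²/2)·1.25] / 0.3242 = [-0.1484 + 0.0613] / 0.3242 = -0.2687 ⇒ -0.27
d₂ = d₁ − σ√T = -0.2687 − 0.3242 = -0.5929 ⇒ -0.59
exp(−rT) = exp(−0.007·1.25) = 0.9913
N(d₁) = N(-0.27) = 0.3936;  N(d₂) = N(-0.59) = 0.2776
C = 250·0.3936 − 290·0.9913·0.2776 = 98.4000 − 79.8036 = 18.5964

18.60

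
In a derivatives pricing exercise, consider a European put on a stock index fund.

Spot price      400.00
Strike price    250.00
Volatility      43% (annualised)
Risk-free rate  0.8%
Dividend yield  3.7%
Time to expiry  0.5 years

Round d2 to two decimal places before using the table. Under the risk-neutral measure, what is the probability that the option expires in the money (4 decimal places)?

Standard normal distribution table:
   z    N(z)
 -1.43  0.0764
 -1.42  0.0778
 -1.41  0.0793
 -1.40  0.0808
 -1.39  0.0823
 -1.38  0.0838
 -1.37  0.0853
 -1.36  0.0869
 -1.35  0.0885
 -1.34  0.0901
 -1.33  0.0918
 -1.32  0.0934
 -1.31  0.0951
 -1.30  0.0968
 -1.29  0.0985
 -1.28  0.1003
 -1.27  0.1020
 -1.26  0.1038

T = 0.5;  σ√T = 0.3041
d₁ = [ln(400/250) + (0.008 − 0.037 + 0.43²/2)·0.5] / 0.3041 = [0.4700 + 0.0317] / 0.3041 = 1.6501 ⇒ 1.65
d₂ = d₁ − σ√T = 1.6501 − 0.3041 = 1.3461 ⇒ 1.35
Pr(exercise) under Q = N(−d₂) = N(-1.35) = 0.0885

0.0885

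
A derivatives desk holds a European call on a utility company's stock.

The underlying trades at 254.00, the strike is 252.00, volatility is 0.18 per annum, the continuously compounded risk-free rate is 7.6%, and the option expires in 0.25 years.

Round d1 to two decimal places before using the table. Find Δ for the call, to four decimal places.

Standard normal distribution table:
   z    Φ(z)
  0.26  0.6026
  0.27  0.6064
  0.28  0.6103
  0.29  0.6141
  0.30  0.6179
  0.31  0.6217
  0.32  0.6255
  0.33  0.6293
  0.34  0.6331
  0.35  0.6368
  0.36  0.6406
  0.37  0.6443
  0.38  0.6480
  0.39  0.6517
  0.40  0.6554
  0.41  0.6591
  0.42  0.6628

0.6331

σ√T = 0.18·√0.25 = 0.0900
d₁ = [ln(254/252) + (0.076 + 0.18²/2)·0.25] / 0.0900 = [0.0079 + 0.0231] / 0.0900 = 0.3439 ≈ 0.34
N(d₁) = N(0.34) = 0.6331
Δ_call = N(d₁) = 0.6331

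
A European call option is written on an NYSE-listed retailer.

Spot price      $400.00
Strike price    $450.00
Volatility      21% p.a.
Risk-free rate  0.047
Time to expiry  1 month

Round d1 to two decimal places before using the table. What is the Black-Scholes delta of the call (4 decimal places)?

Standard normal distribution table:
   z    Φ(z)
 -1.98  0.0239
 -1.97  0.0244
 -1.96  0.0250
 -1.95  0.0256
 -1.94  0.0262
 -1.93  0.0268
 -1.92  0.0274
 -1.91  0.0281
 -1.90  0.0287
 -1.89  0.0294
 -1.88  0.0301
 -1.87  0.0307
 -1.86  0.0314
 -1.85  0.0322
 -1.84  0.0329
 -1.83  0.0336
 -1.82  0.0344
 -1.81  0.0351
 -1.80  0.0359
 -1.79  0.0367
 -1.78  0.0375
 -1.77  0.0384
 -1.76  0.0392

σ√T = 0.21·√0.08333 = 0.0606
ln(S/K) + (r + σ²/2)T = ln(400/450) + (0.047 + 0.21²/2)·0.08333 = -0.1178 + 0.0058 = -0.1120
d₁ = -0.1120 / 0.0606 = -1.8480 → -1.85
N(d₁) = N(-1.85) = 0.0322
Δ_call = N(d₁) = 0.0322

0.0322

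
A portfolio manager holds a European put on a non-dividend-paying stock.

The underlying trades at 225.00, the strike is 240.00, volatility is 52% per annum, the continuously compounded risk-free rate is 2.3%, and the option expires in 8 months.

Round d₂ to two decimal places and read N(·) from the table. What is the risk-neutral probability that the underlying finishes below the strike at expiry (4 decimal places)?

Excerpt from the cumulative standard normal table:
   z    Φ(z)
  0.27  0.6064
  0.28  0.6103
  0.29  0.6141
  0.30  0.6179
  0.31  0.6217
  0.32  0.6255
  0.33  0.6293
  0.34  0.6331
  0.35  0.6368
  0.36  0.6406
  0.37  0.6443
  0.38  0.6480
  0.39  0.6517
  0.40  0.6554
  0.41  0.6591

σ√T = 0.52 × 0.8165 = 0.4246
d₁ = [ln(225/240) + (0.023 + 0.52²/2)·0.6667] / 0.4246 = [-0.0645 + 0.1055] / 0.4246 = 0.0964 ⇒ 0.10
d₂ = d₁ − σ√T = 0.0964 − 0.4246 = -0.3282 ⇒ -0.33
Pr(exercise) under Q = N(−d₂) = N(0.33) = 0.6293

0.6293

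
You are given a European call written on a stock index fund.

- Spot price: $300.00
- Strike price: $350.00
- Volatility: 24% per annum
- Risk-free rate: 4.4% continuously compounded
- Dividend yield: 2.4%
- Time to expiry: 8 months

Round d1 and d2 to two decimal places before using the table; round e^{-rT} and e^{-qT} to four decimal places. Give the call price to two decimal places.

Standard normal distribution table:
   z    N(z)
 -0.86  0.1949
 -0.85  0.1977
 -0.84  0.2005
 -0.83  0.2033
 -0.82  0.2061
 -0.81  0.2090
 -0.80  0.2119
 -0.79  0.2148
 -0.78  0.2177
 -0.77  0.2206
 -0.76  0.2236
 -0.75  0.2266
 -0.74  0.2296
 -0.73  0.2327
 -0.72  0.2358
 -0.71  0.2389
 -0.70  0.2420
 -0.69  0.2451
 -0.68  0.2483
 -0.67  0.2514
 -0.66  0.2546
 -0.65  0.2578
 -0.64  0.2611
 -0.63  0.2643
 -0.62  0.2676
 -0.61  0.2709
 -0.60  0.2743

T = 0.6667;  σ√T = 0.1960
d₁ = [ln(300/350) + (0.044 − 0.024 + 0.24²/2)·0.6667] / 0.1960 = [-0.1542 + 0.0325] / 0.1960 = -0.6206 which rounds to -0.62
d₂ = d₁ − σ√T = -0.6206 − 0.1960 = -0.8166 which rounds to -0.82
e^(−qT) = e^(−0.024·0.6667) = 0.9841;  e^(−rT) = e^(−0.044·0.6667) = 0.9711
N(d₁) = N(-0.62) = 0.2676;  N(d₂) = N(-0.82) = 0.2061
C = 300·0.9841·0.2676 − 350·0.9711·0.2061 = 79.0035 − 70.0503 = 8.9532

$8.95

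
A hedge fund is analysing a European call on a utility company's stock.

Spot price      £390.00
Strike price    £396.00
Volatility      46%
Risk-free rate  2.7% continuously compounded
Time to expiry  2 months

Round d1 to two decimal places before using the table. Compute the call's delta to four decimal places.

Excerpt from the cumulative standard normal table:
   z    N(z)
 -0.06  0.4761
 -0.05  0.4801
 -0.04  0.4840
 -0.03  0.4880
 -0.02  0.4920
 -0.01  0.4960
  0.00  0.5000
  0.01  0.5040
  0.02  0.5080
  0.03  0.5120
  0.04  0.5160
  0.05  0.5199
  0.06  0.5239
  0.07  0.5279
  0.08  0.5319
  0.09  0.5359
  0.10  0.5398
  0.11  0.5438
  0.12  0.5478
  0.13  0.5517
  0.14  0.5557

0.5160

σ√T = 0.46 × 0.4082 = 0.1878
d₁ = [ln(390/396) + (0.027 + 0.46²/2)·0.1667] / 0.1878 = [-0.0153 + 0.0221] / 0.1878 = 0.0366 which rounds to 0.04
N(d₁) = N(0.04) = 0.5160
Δ_call = N(d₁) = 0.5160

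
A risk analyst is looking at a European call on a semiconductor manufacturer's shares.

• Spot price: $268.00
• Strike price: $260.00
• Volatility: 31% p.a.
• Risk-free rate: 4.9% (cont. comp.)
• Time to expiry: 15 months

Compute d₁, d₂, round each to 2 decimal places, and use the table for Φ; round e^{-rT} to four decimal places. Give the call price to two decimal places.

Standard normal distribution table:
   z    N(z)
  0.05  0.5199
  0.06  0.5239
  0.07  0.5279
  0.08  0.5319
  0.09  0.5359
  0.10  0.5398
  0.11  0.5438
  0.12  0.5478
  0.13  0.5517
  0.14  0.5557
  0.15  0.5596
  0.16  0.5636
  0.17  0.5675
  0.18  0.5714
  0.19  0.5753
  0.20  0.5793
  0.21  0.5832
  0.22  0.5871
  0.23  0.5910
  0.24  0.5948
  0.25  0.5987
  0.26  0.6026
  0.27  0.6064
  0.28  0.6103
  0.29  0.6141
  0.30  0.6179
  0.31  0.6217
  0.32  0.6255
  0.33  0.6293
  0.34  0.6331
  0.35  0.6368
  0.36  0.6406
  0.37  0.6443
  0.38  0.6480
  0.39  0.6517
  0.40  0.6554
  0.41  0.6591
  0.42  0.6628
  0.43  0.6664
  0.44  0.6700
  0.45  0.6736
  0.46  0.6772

$48.50

σ√T = 0.31·√1.25 = 0.3466
d₁ = [ln(268/260) + (0.049 + 0.31²/2)·1.25] / 0.3466 = [0.0303 + 0.1213] / 0.3466 = 0.4375 ≈ 0.44
d₂ = d₁ − σ√T = 0.4375 − 0.3466 = 0.0909 ≈ 0.09
exp(−rT) = exp(−0.049·1.25) = 0.9406
C = 268·N(0.44) − 260·0.9406·N(0.09) = 268·0.6700 − 260·0.9406·0.5359 = 179.5600 − 131.0576 = 48.5024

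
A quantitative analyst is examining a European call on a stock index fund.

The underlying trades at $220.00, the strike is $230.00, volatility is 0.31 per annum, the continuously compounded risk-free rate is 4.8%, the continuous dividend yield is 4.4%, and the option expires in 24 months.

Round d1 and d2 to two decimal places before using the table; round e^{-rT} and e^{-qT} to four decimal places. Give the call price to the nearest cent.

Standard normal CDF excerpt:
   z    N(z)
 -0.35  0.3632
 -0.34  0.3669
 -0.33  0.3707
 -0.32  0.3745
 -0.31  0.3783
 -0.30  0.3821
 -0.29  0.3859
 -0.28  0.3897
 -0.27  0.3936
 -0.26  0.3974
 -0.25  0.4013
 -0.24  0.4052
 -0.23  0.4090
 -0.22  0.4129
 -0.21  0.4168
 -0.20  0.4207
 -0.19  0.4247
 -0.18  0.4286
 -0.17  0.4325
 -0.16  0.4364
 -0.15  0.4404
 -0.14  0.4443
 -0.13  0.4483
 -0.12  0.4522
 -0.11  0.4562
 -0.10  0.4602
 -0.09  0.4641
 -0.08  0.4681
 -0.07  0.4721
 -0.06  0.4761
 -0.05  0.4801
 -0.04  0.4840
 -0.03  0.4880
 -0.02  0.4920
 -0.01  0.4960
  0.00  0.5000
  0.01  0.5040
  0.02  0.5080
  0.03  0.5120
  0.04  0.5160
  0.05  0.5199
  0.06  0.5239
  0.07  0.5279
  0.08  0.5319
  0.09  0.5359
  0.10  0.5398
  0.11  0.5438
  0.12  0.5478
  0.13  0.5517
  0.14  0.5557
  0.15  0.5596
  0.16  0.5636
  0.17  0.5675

σ√T = 0.31·√2 = 0.4384
d₁ = [ln(220/230) + (0.048 − 0.044 + 0.31²/2)·2] / 0.4384 = [-0.0445 + 0.1041] / 0.4384 = 0.1361 ≈ 0.14
d₂ = d₁ − σ√T = 0.1361 − 0.4384 = -0.3023 ≈ -0.30
exp(−qT) = exp(−0.044·2) = 0.9158;  exp(−rT) = exp(−0.048·2) = 0.9085
N(d₁) = N(0.14) = 0.5557;  N(d₂) = N(-0.30) = 0.3821
C = 220·0.9158·0.5557 − 230·0.9085·0.3821 = 111.9602 − 79.8417 = 32.1185

$32.12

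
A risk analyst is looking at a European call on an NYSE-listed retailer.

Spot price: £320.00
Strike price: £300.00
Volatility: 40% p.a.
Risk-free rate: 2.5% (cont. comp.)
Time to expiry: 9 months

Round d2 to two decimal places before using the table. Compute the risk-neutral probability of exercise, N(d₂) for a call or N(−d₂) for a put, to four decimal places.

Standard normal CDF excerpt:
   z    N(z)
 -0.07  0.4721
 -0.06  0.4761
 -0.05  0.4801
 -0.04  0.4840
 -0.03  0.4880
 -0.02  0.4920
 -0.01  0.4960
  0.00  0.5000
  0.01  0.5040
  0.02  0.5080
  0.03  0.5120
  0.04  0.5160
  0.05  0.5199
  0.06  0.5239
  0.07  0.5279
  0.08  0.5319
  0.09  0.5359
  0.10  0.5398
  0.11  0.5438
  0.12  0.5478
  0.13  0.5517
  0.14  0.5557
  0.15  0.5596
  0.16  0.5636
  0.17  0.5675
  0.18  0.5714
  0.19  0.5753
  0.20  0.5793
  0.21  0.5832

T = 0.75;  σ√T = 0.3464
ln(S/K) + (r + σ²/2)T = ln(320/300) + (0.025 + 0.4²/2)·0.75 = 0.0645 + 0.0788 = 0.1433
d₁ = 0.1433 / 0.3464 = 0.4136 which rounds to 0.41
d₂ = d₁ − σ√T = 0.4136 − 0.3464 = 0.0672 which rounds to 0.07
Pr(exercise) under Q = N(d₂) = 0.5279

0.5279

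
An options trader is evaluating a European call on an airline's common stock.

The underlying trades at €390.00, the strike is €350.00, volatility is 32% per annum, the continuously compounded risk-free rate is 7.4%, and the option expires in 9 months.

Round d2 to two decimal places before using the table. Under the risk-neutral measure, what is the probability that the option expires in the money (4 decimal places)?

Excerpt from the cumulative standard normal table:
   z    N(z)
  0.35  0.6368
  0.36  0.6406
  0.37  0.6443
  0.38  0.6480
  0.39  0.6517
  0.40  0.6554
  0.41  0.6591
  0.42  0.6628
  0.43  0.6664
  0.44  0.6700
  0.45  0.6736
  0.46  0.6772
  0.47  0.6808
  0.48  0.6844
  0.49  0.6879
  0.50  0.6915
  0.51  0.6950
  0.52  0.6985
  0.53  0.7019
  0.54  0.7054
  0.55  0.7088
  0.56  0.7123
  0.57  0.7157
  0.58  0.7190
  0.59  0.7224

σ√T = 0.32 × 0.8660 = 0.2771
d₁ = [ln(390/350) + (0.074 + 0.32²/2)·0.75] / 0.2771 = [0.1082 + 0.0939] / 0.2771 = 0.7293 which rounds to 0.73
d₂ = d₁ − σ√T = 0.7293 − 0.2771 = 0.4522 which rounds to 0.45
Pr(exercise) under Q = N(d₂) = 0.6736

0.6736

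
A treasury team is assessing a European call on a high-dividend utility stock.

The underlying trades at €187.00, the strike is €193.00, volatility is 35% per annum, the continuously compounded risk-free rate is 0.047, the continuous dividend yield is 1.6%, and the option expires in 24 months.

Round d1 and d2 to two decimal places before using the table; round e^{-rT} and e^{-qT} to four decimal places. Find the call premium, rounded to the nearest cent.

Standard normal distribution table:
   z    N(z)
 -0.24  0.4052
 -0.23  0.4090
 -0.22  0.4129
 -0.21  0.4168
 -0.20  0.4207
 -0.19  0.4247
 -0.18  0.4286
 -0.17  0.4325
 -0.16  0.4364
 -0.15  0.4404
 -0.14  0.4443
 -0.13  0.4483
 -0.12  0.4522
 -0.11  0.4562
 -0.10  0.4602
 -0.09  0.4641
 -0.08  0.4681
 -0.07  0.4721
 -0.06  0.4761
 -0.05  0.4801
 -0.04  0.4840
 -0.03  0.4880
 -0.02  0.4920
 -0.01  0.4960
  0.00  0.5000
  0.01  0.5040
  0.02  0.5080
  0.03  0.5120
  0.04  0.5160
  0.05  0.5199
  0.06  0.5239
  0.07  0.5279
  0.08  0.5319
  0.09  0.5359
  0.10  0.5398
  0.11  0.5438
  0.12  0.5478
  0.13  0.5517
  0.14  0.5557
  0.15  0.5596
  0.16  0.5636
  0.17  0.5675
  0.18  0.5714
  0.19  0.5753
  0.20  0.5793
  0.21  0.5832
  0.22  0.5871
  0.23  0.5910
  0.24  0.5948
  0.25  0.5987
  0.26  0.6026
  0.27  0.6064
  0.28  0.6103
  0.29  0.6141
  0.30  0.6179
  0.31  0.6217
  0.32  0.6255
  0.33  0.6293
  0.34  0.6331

σ√T = 0.35·√2 = 0.4950
d₁ = [ln(187/193) + (0.047 − 0.016 + 0.35²/2)·2] / 0.4950 = [-0.0316 + 0.1845] / 0.4950 = 0.3089 which rounds to 0.31
d₂ = d₁ − σ√T = 0.3089 − 0.4950 = -0.1860 which rounds to -0.19
exp(−qT) = exp(−0.016·2) = 0.9685;  exp(−rT) = exp(−0.047·2) = 0.9103
N(d₁) = N(0.31) = 0.6217;  N(d₂) = N(-0.19) = 0.4247
C = 187·0.9685·0.6217 − 193·0.9103·0.4247 = 112.5958 − 74.6147 = 37.9811

€37.98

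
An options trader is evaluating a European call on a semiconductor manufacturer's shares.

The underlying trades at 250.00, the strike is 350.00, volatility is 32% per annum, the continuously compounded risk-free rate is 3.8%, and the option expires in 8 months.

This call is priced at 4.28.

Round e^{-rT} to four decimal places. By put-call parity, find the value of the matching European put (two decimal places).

exp(−rT) = exp(−0.038·0.6667) = 0.9750
Put-call parity: C − P = S − K·e^(−rT) = 250 − 350·0.9750 = 250 − 341.2500 = -91.2500
P = C − (C − P) = 4.28 − (-91.2500) = 95.5300

95.53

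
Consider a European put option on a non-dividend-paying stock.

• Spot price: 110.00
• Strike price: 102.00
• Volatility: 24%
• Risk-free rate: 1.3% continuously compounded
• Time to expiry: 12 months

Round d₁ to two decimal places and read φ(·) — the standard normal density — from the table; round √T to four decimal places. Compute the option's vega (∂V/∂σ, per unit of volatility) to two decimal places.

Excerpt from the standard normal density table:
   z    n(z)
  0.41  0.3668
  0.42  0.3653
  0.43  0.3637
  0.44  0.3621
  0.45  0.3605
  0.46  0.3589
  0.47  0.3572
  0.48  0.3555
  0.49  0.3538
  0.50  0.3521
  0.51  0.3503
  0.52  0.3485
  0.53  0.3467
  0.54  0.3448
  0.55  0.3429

38.92

σ√T = 0.24·√1 = 0.2400
d₁ = [ln(110/102) + (0.013 + 0.24²/2)·1] / 0.2400 = [0.0755 + 0.0418] / 0.2400 = 0.4888 ⇒ 0.49
√T = √1 = 1.0000
φ(d₁) = φ(0.49) = 0.3538
vega = S·φ(d₁)·√T = 110·0.3538·1.0000 = 38.9180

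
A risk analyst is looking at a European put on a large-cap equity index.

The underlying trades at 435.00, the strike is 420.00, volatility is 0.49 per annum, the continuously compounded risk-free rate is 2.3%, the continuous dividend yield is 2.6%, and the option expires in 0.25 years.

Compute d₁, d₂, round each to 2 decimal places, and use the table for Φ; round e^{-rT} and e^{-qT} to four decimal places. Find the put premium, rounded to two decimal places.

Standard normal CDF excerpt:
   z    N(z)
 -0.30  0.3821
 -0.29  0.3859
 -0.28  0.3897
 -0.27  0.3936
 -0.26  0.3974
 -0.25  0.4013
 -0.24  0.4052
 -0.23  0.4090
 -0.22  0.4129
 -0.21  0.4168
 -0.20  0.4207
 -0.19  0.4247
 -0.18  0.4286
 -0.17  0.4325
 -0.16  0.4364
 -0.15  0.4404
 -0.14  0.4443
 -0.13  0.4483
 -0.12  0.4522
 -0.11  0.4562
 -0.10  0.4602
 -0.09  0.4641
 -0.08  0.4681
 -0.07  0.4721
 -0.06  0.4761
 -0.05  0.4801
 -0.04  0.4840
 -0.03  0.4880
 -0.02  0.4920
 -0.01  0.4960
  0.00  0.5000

T = 0.25;  σ√T = 0.2450
ln(S/K) + (r − q + σ²/2)T = ln(435/420) + (0.023 − 0.026 + 0.49²/2)·0.25 = 0.0351 + 0.0293 = 0.0644
d₁ = 0.0644 / 0.2450 = 0.2627 → 0.26
d₂ = d₁ − σ√T = 0.2627 − 0.2450 = 0.0177 → 0.02
exp(−qT) = exp(−0.026·0.25) = 0.9935;  exp(−rT) = exp(−0.023·0.25) = 0.9943
N(−d₂) = N(-0.02) = 0.4920;  N(−d₁) = N(-0.26) = 0.3974
P = 420·0.9943·0.4920 − 435·0.9935·0.3974 = 205.4622 − 171.7454 = 33.7168

33.72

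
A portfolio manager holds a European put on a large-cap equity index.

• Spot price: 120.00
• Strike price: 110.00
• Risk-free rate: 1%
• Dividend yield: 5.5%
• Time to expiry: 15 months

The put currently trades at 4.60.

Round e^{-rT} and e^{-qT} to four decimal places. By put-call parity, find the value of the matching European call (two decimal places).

e^(−qT) = e^(−0.055·1.25) = 0.9336;  e^(−rT) = e^(−0.01·1.25) = 0.9876
Put-call parity: C − P = S·e^(−qT) − K·e^(−rT) = 120·0.9336 − 110·0.9876 = 112.0320 − 108.6360 = 3.3960
C = P + (C − P) = 4.60 + (3.3960) = 7.9960

8.00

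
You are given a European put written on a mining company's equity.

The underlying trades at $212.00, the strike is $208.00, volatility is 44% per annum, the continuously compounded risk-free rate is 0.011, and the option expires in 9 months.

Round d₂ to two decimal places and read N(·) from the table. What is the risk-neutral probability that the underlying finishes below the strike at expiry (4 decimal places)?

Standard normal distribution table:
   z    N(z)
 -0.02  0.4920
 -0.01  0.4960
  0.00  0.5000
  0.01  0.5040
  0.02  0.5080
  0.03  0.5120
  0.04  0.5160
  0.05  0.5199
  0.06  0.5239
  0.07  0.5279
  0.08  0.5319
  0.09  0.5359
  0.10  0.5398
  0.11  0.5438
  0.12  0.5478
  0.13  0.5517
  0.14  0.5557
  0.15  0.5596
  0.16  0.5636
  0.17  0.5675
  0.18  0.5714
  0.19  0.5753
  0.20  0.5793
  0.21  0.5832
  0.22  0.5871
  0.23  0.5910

0.5478

σ√T = 0.44·√0.75 = 0.3811
d₁ = [ln(212/208) + (0.011 + 0.44²/2)·0.75] / 0.3811 = [0.0190 + 0.0808] / 0.3811 = 0.2622 ⇒ 0.26
d₂ = d₁ − σ√T = 0.2622 − 0.3811 = -0.1189 ⇒ -0.12
Pr(exercise) under Q = N(−d₂) = N(0.12) = 0.5478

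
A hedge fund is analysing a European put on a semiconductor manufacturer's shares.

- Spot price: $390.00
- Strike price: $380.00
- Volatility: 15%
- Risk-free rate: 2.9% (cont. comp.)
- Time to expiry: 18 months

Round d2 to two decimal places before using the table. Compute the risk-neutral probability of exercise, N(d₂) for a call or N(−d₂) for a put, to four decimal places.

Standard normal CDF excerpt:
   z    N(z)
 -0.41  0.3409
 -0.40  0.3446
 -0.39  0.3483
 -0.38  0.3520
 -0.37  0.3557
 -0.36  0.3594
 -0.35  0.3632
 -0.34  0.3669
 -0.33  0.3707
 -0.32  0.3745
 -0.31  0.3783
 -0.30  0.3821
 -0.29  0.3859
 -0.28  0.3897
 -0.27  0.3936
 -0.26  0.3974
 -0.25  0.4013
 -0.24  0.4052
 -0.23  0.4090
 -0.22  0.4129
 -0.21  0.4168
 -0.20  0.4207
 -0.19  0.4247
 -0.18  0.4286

0.3859

T = 1.5;  σ√T = 0.1837
ln(S/K) + (r + σ²/2)T = ln(390/380) + (0.029 + 0.15²/2)·1.5 = 0.0260 + 0.0604 = 0.0864
d₁ = 0.0864 / 0.1837 = 0.4700 ≈ 0.47
d₂ = d₁ − σ√T = 0.4700 − 0.1837 = 0.2863 ≈ 0.29
Pr(exercise) under Q = N(−d₂) = N(-0.29) = 0.3859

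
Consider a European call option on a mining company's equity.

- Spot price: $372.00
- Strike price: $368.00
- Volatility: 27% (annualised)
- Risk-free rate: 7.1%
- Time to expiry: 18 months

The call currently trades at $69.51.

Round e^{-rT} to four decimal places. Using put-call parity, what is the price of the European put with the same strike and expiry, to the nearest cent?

exp(−rT) = exp(−0.071·1.5) = 0.8990
Put-call parity: C − P = S − K·e^(−rT) = 372 − 368·0.8990 = 372 − 330.8320 = 41.1680
P = C − (C − P) = 69.51 − (41.1680) = 28.3420

$28.34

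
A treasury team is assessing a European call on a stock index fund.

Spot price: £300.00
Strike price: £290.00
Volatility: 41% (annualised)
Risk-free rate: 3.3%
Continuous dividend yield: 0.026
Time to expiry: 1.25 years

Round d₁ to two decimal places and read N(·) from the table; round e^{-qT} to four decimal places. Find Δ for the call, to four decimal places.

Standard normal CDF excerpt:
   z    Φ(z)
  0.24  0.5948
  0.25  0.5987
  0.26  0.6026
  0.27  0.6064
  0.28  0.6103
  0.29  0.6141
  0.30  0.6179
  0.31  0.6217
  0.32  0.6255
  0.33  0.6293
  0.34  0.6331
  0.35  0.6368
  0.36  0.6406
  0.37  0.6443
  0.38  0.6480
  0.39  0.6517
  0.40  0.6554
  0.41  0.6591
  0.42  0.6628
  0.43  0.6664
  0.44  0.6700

T = 1.25;  σ√T = 0.4584
d₁ = [ln(300/290) + (0.033 − 0.026 + 0.41²/2)·1.25] / 0.4584 = [0.0339 + 0.1138] / 0.4584 = 0.3222 which rounds to 0.32
N(d₁) = N(0.32) = 0.6255
Δ_call = exp(−qT)·N(d₁) = 0.9680·0.6255 = 0.6055

0.6055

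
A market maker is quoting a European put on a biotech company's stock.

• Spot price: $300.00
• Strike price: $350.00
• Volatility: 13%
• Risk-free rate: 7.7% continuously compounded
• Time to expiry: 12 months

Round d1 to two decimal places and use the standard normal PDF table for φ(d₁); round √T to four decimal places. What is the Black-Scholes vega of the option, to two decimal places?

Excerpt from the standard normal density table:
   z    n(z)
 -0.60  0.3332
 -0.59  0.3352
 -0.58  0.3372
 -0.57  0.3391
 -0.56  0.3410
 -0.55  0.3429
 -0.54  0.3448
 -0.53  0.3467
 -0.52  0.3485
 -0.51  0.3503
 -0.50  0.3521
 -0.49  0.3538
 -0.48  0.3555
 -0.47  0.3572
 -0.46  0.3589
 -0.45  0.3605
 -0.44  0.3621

104.01

σ√T = 0.13·√1 = 0.1300
d₁ = [ln(300/350) + (0.077 + ½·0.13²)·1] / (σ√T) = (-0.1542 + 0.0854) / 0.1300 = -0.5285 ≈ -0.53
√T = √1 = 1.0000
φ(d₁) = φ(-0.53) = 0.3467
vega = S·φ(d₁)·√T = 300·0.3467·1.0000 = 104.0100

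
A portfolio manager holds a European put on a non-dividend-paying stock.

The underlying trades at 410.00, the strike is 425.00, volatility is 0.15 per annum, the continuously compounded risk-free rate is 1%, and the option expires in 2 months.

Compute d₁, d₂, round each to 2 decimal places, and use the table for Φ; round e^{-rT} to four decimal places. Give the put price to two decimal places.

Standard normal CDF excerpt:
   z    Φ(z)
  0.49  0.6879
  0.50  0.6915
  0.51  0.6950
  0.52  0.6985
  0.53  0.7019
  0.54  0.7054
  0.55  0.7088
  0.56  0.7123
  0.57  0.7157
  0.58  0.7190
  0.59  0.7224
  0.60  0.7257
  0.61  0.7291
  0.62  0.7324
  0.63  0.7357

18.72

T = 0.1667;  σ√T = 0.0612
ln(S/K) + (r + σ²/2)T = ln(410/425) + (0.01 + 0.15²/2)·0.1667 = -0.0359 + 0.0035 = -0.0324
d₁ = -0.0324 / 0.0612 = -0.5289 → -0.53
d₂ = d₁ − σ√T = -0.5289 − 0.0612 = -0.5902 → -0.59
e^(−rT) = e^(−0.01·0.1667) = 0.9983
N(−d₂) = N(0.59) = 0.7224;  N(−d₁) = N(0.53) = 0.7019
P = 425·0.9983·0.7224 − 410·0.7019 = 306.4981 − 287.7790 = 18.7191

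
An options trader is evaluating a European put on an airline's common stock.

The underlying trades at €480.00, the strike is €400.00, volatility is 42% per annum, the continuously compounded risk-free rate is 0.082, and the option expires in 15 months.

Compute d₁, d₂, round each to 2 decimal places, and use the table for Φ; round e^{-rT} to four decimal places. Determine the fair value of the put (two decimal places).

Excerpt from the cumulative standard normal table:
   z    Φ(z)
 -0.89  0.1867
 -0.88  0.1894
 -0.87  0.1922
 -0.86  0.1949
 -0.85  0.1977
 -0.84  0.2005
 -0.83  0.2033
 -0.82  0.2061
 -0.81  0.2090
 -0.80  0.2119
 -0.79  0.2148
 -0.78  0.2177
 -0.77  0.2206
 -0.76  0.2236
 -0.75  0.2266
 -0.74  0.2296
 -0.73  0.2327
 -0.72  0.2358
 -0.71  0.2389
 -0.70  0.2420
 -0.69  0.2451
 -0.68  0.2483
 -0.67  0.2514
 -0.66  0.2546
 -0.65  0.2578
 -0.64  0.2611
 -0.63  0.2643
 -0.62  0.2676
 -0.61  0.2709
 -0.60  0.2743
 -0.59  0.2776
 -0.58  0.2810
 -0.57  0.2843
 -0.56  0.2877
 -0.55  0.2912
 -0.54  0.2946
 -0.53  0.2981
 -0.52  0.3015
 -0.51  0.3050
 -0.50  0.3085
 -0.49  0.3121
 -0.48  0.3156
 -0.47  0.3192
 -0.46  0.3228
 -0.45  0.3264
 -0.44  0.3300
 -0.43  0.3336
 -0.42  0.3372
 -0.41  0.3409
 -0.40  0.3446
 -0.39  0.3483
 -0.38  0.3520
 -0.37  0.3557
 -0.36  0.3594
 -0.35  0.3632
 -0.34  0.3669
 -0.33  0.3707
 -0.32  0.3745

€32.18

T = 1.25;  σ√T = 0.4696
ln(S/K) + (r + σ²/2)T = ln(480/400) + (0.082 + 0.42²/2)·1.25 = 0.1823 + 0.2127 = 0.3951
d₁ = 0.3951 / 0.4696 = 0.8413 which rounds to 0.84
d₂ = d₁ − σ√T = 0.8413 − 0.4696 = 0.3718 which rounds to 0.37
exp(−rT) = exp(−0.082·1.25) = 0.9026
P = 400·0.9026·N(-0.37) − 480·N(-0.84) = 400·0.9026·0.3557 − 480·0.2005 = 128.4219 − 96.2400 = 32.1819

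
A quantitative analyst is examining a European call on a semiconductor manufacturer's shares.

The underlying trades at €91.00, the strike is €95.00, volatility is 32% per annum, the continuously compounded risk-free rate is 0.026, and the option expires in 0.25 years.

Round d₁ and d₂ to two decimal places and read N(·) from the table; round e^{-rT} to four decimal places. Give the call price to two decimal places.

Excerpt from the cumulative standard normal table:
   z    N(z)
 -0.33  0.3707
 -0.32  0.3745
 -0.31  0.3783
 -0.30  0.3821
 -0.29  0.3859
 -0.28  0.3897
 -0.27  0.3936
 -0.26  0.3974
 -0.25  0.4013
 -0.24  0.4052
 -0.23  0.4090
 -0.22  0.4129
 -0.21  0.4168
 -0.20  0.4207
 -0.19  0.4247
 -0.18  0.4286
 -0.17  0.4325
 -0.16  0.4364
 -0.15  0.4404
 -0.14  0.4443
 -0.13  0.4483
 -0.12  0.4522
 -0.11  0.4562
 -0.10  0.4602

€4.37

σ√T = 0.32 × 0.5000 = 0.1600
d₁ = [ln(91/95) + (0.026 + 0.32²/2)·0.25] / 0.1600 = [-0.0430 + 0.0193] / 0.1600 = -0.1482 ⇒ -0.15
d₂ = d₁ − σ√T = -0.1482 − 0.1600 = -0.3082 ⇒ -0.31
exp(−rT) = exp(−0.026·0.25) = 0.9935
N(d₁) = N(-0.15) = 0.4404;  N(d₂) = N(-0.31) = 0.3783
C = 91·0.4404 − 95·0.9935·0.3783 = 40.0764 − 35.7049 = 4.3715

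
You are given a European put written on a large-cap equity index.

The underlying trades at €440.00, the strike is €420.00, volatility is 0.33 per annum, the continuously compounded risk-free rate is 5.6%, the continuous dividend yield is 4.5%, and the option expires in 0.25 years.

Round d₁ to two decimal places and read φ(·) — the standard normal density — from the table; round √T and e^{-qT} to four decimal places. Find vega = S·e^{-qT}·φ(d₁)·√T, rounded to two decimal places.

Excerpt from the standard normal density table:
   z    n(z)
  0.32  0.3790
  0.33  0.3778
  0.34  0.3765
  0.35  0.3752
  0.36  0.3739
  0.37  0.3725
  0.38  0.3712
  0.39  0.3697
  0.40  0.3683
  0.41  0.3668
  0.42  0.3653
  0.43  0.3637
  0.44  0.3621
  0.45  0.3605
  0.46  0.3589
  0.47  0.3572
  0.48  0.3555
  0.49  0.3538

80.75

σ√T = 0.33 × 0.5000 = 0.1650
ln(S/K) + (r − q + σ²/2)T = ln(440/420) + (0.056 − 0.045 + 0.33²/2)·0.25 = 0.0465 + 0.0164 = 0.0629
d₁ = 0.0629 / 0.1650 = 0.3811 → 0.38
√T = √0.25 = 0.5000
φ(d₁) = φ(0.38) = 0.3712
exp(−qT) = exp(−0.045·0.25) = 0.9888
vega = S·exp(−qT)·φ(d₁)·√T = 440·0.9888·0.3712·0.5000 = 80.7494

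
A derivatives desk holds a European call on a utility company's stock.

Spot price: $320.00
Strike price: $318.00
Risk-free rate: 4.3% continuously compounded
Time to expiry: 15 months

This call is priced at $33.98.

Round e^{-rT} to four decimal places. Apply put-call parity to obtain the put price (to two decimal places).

exp(−rT) = exp(−0.043·1.25) = 0.9477
Put-call parity: C − P = S − K·e^(−rT) = 320 − 318·0.9477 = 320 − 301.3686 = 18.6314
P = C − (C − P) = 33.98 − (18.6314) = 15.3486

$15.35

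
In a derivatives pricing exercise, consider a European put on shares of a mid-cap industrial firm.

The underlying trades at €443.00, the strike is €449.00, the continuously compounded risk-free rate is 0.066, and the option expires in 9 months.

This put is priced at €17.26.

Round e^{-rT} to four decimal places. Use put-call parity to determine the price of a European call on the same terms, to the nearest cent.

€32.95

e^(−rT) = e^(−0.066·0.75) = 0.9517
Put-call parity: C − P = S − K·e^(−rT) = 443 − 449·0.9517 = 443 − 427.3133 = 15.6867
C = P + (C − P) = 17.26 + (15.6867) = 32.9467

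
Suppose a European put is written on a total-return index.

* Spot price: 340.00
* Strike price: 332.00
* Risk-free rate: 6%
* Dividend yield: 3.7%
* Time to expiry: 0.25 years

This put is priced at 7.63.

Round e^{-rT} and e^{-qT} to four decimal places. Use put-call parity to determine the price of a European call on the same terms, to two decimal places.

17.45

e^(−qT) = e^(−0.037·0.25) = 0.9908;  e^(−rT) = e^(−0.06·0.25) = 0.9851
Put-call parity: C − P = S·e^(−qT) − K·e^(−rT) = 340·0.9908 − 332·0.9851 = 336.8720 − 327.0532 = 9.8188
C = P + (C − P) = 7.63 + (9.8188) = 17.4488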